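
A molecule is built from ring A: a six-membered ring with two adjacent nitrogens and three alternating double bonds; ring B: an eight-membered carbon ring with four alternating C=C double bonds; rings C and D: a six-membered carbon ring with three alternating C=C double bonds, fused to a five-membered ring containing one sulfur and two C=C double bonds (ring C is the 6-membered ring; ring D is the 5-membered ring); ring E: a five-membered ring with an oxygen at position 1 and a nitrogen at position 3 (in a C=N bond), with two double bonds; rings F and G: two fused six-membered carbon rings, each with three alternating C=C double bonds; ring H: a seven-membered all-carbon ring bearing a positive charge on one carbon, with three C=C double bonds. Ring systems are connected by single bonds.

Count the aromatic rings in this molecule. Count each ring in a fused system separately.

7

Ring A is planar and fully conjugated; 3 ring double bonds give 6 π electrons. That satisfies 4n+2 with n=1, so ring A is aromatic (pyridazine).
Ring B has only sp² ring atoms; a planar conformation would have a fully conjugated π system of 8 electrons. But 8 = 4(2), which is 4n not 4n+2, so ring B is not aromatic (cyclooctatetraene) — cyclooctatetraene distorts into a non-planar tub to avoid antiaromaticity.
Rings C and D form a fused bicyclic system (with one sulfur) with 9 sp² atoms and 10 π electrons from ring double bonds plus a heteroatom lone pair. 10 = 4(2)+2, so the system is aromatic and both rings count as aromatic (benzothiophene).
Ring E is fully conjugated (every ring atom contributes a p orbital); 2 ring double bonds (4 π electrons) plus a heteroatom lone pair (2) give 6 π electrons. Since 6 = 4n+2 (n=1), ring E is aromatic (oxazole).
Rings F and G form a fused bicyclic system with 10 sp² atoms and 10 π electrons from ring double bonds. 10 = 4(2)+2, so the system is aromatic and both rings count as aromatic (naphthalene).
Ring H is fully conjugated (every ring atom contributes a p orbital); 3 ring double bonds (6 π electrons) plus the carbocation's empty p orbital (0, but keeps the ring conjugated) give 6 π electrons. That satisfies 4n+2 with n=1, so ring H is aromatic (tropylium cation).
Aromatic: A, C, D, E, F, G, H. Total: 7.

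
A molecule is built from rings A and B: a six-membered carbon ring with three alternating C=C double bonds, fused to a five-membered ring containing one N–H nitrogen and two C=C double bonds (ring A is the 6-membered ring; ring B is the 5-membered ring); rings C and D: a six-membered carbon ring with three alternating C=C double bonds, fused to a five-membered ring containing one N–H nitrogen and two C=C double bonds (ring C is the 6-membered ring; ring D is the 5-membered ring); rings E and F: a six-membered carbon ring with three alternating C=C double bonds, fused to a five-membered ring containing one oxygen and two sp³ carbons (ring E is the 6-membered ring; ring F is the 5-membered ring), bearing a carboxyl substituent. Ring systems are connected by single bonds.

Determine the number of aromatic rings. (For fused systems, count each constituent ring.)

Rings A and B form a fused bicyclic system (with one N–H) with 9 sp² atoms and 10 π electrons from ring double bonds plus a heteroatom lone pair. 10 = 4(2)+2, so the system is aromatic and both rings count as aromatic (indole).
Rings C and D form a fused bicyclic system (with one N–H) with 9 sp² atoms and 10 π electrons from ring double bonds plus a heteroatom lone pair. 10 = 4(2)+2, so the system is aromatic and both rings count as aromatic (indole).
Ring E has a continuous p-orbital overlap around the ring; 3 ring double bonds give 6 π electrons. That satisfies 4n+2 with n=1, so ring E is aromatic (benzene ring).
Ring F has two sp³ carbons, so it is not fully conjugated — not aromatic (oxolane ring).
Aromatic: A, B, C, D, E. Total: 5.

5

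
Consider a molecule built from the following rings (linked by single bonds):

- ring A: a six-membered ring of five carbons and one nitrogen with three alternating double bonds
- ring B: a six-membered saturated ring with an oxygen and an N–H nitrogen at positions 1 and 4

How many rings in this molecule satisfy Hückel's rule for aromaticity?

1

Ring A is fully conjugated (every ring atom contributes a p orbital); 3 ring double bonds give 6 π electrons. Since 6 = 4n+2 (n=1), ring A is aromatic (pyridine).
Ring B has only sp³ atoms, so it is not fully conjugated — not aromatic (morpholine).
Aromatic: A. Total: 1.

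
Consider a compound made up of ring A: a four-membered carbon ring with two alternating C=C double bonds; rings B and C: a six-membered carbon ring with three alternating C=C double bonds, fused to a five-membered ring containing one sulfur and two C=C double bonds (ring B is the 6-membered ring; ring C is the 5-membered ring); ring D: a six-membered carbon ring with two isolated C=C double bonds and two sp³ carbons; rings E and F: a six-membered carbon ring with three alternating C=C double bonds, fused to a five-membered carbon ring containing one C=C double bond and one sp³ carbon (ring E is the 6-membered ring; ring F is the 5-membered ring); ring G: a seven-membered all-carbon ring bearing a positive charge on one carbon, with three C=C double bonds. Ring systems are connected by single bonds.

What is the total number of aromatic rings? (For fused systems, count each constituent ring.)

Ring A has only sp² ring atoms; a planar conformation would have a fully conjugated π system of 4 electrons. But 4 = 4(1), which is 4n not 4n+2, so ring A is not aromatic (cyclobutadiene) — cyclobutadiene is antiaromatic and distorts to a rectangle.
Rings B and C form a fused bicyclic system (with one sulfur) with 9 sp² atoms and 10 π electrons from ring double bonds plus a heteroatom lone pair. 10 = 4(2)+2, so the system is aromatic and both rings count as aromatic (benzothiophene).
Ring D has two sp³ carbons, so it is not fully conjugated — not aromatic (1,4-cyclohexadiene).
Ring E is fully conjugated (every ring atom contributes a p orbital); 3 ring double bonds give 6 π electrons. Since 6 = 4n+2 (n=1), ring E is aromatic (benzene ring).
Ring F has one sp³ carbon, so it is not fully conjugated — not aromatic (cyclopentene ring).
Ring G is fully conjugated (every ring atom contributes a p orbital); 3 ring double bonds (6 π electrons) plus the carbocation's empty p orbital (0, but keeps the ring conjugated) give 6 π electrons. That satisfies 4n+2 with n=1, so ring G is aromatic (tropylium cation).
Aromatic: B, C, E, G. Total: 4.

4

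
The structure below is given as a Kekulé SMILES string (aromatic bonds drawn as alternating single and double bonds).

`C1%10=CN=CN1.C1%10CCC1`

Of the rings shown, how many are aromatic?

1

The SMILES encodes a five-membered ring with nitrogens at positions 1 and 3 (one bearing H, one in a C=N bond) and two double bonds; a four-membered saturated carbon ring.
The 5-membered ring with two nitrogens (one N–H, one =N–) is planar and fully conjugated; 2 ring double bonds (4 π electrons) plus a heteroatom lone pair (2) give 6 π electrons. 6 = 4(1)+2, so it is aromatic (imidazole).
The 4-membered ring has only sp³ atoms, so it is not fully conjugated — not aromatic (cyclobutane).
1 of the 2 rings is aromatic. Total: 1.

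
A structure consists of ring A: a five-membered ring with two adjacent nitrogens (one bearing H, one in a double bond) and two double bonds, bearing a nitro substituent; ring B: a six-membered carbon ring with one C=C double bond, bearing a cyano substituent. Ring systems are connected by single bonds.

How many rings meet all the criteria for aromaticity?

1

Ring A has a continuous p-orbital overlap around the ring; 2 ring double bonds (4 π electrons) plus a heteroatom lone pair (2) give 6 π electrons. That satisfies 4n+2 with n=1, so ring A is aromatic (pyrazole).
Ring B has four sp³ carbons, so it is not fully conjugated — not aromatic (cyclohexene).
Aromatic: A. Total: 1.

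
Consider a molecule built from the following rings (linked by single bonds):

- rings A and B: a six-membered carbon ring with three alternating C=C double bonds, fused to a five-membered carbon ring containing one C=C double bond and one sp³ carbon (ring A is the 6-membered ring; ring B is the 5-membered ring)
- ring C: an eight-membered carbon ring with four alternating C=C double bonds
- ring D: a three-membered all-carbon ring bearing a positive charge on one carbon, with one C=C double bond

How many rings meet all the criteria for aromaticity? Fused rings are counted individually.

2

Ring A is fully conjugated (every ring atom contributes a p orbital); 3 ring double bonds give 6 π electrons. 6 = 4(1)+2, so ring A is aromatic (benzene ring).
Ring B has one sp³ carbon, so it is not fully conjugated — not aromatic (cyclopentene ring).
Ring C has only sp² ring atoms; a planar conformation would have a fully conjugated π system of 8 electrons. But 8 = 4(2), which is 4n not 4n+2, so ring C is not aromatic (cyclooctatetraene) — cyclooctatetraene distorts into a non-planar tub to avoid antiaromaticity.
Ring D is planar and fully conjugated; 1 ring double bond (2 π electrons) plus the carbocation's empty p orbital (0, but keeps the ring conjugated) give 2 π electrons. 2 = 4(0)+2, so ring D is aromatic (cyclopropenyl cation).
Aromatic: A, D. Total: 2.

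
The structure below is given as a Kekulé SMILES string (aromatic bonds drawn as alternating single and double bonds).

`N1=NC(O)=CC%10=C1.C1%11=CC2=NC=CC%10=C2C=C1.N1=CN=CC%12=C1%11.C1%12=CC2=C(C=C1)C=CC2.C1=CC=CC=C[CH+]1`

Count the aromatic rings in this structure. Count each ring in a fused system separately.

The SMILES encodes a six-membered ring with two adjacent nitrogens and three alternating double bonds; two fused six-membered rings, each with three alternating double bonds; one ring is all carbon and the other has one ring nitrogen; a six-membered ring with nitrogens at positions 1 and 3 and three alternating double bonds; a six-membered carbon ring with three alternating C=C double bonds, fused to a five-membered carbon ring containing one C=C double bond and one sp³ carbon; a seven-membered all-carbon ring bearing a positive charge on one carbon, with three C=C double bonds.
The 6-membered ring with two nitrogens (1,2) is fully conjugated (every ring atom contributes a p orbital); 3 ring double bonds give 6 π electrons. That satisfies 4n+2 with n=1, so it is aromatic (pyridazine).
The fused 6/6-membered bicyclic (with one nitrogen) is a single π system with 10 sp² atoms and 10 π electrons from ring double bonds. 10 = 4(2)+2, so the system is aromatic and both rings count as aromatic (quinoline).
The 6-membered ring with two nitrogens (1,3) has a continuous p-orbital overlap around the ring; 3 ring double bonds give 6 π electrons. That satisfies 4n+2 with n=1, so it is aromatic (pyrimidine).
The 6-membered ring is planar and fully conjugated; 3 ring double bonds give 6 π electrons. Since 6 = 4n+2 (n=1), it is aromatic (benzene ring).
The 5-membered ring has one sp³ carbon, so it is not fully conjugated — not aromatic (cyclopentene ring).
The 7-membered ring is planar and fully conjugated; 3 ring double bonds (6 π electrons) plus the carbocation's empty p orbital (0, but keeps the ring conjugated) give 6 π electrons. Since 6 = 4n+2 (n=1), it is aromatic (tropylium cation).
6 of the 7 rings are aromatic. Total: 6.

6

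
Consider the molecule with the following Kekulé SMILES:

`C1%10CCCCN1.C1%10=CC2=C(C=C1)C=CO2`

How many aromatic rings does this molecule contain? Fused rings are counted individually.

The SMILES encodes a six-membered saturated ring of five carbons and one N–H nitrogen; a six-membered carbon ring with three alternating C=C double bonds, fused to a five-membered ring containing one oxygen and two C=C double bonds.
The 6-membered ring with one N–H has only sp³ atoms, so it is not fully conjugated — not aromatic (piperidine).
The fused 6/5-membered bicyclic (with one oxygen) is a single π system with 9 sp² atoms and 10 π electrons from ring double bonds plus a heteroatom lone pair. 10 = 4(2)+2, so the system is aromatic and both rings count as aromatic (benzofuran).
2 of the 3 rings are aromatic. Total: 2.

2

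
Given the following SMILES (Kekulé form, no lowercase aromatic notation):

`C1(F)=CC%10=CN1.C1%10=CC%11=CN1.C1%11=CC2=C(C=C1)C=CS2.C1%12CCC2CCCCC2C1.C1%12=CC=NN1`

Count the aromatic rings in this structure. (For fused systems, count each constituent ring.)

5

The SMILES encodes a five-membered ring of four carbons and one nitrogen bearing a hydrogen, with two C=C double bonds; a five-membered ring of four carbons and one nitrogen bearing a hydrogen, with two C=C double bonds; a six-membered carbon ring with three alternating C=C double bonds, fused to a five-membered ring containing one sulfur and two C=C double bonds; two fused six-membered saturated carbon rings; a five-membered ring with two adjacent nitrogens (one bearing H, one in a double bond) and two double bonds.
The 5-membered ring with one N–H has a continuous p-orbital overlap around the ring; 2 ring double bonds (4 π electrons) plus a heteroatom lone pair (2) give 6 π electrons. Since 6 = 4n+2 (n=1), it is aromatic (pyrrole).
The second 5-membered ring with one N–H is planar and fully conjugated; 2 ring double bonds (4 π electrons) plus a heteroatom lone pair (2) give 6 π electrons. Since 6 = 4n+2 (n=1), it is aromatic (pyrrole).
The fused 6/5-membered bicyclic (with one sulfur) is a single π system with 9 sp² atoms and 10 π electrons from ring double bonds plus a heteroatom lone pair. 10 = 4(2)+2, so the system is aromatic and both rings count as aromatic (benzothiophene).
The 6-membered ring has only sp³ atoms, so it is not fully conjugated — not aromatic (cyclohexane ring).
The second 6-membered ring has only sp³ atoms, so it is not fully conjugated — not aromatic (cyclohexane ring).
The 5-membered ring with two adjacent nitrogens (one N–H, one =N–) has a continuous p-orbital overlap around the ring; 2 ring double bonds (4 π electrons) plus a heteroatom lone pair (2) give 6 π electrons. That satisfies 4n+2 with n=1, so it is aromatic (pyrazole).
5 of the 7 rings are aromatic. Total: 5.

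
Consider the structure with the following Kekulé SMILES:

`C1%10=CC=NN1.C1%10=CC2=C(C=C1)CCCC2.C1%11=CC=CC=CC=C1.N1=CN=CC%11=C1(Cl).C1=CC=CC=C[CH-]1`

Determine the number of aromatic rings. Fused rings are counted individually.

The SMILES encodes a five-membered ring with two adjacent nitrogens (one bearing H, one in a double bond) and two double bonds; a six-membered carbon ring with three alternating C=C double bonds, fused to a saturated six-membered carbon ring; an eight-membered carbon ring with four alternating C=C double bonds; a six-membered ring with nitrogens at positions 1 and 3 and three alternating double bonds; a seven-membered all-carbon ring bearing a negative charge on one carbon, with three C=C double bonds.
The 5-membered ring with two adjacent nitrogens (one N–H, one =N–) is fully conjugated (every ring atom contributes a p orbital); 2 ring double bonds (4 π electrons) plus a heteroatom lone pair (2) give 6 π electrons. 6 = 4(1)+2, so it is aromatic (pyrazole).
The 6-membered ring is fully conjugated (every ring atom contributes a p orbital); 3 ring double bonds give 6 π electrons. That satisfies 4n+2 with n=1, so it is aromatic (benzene ring).
The second 6-membered ring has four sp³ carbons, so it is not fully conjugated — not aromatic (cyclohexane ring).
The 8-membered ring has only sp² ring atoms; a planar conformation would have a fully conjugated π system of 8 electrons. But 8 = 4(2), which is 4n not 4n+2, so it is not aromatic (cyclooctatetraene) — cyclooctatetraene distorts into a non-planar tub to avoid antiaromaticity.
The 6-membered ring with two nitrogens (1,3) is fully conjugated (every ring atom contributes a p orbital); 3 ring double bonds give 6 π electrons. That satisfies 4n+2 with n=1, so it is aromatic (pyrimidine).
The 7-membered ring has only sp² ring atoms; a planar conformation would have a fully conjugated π system of 8 electrons. But 8 = 4(2), which is 4n not 4n+2, so it is not aromatic (cycloheptatrienyl anion).
3 of the 6 rings are aromatic. Total: 3.

3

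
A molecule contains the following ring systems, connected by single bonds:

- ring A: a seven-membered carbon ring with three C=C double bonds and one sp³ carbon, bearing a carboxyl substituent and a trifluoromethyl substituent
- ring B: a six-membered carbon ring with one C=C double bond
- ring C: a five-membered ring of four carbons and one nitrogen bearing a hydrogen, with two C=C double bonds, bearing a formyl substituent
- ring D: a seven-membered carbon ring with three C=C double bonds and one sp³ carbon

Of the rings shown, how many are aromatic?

Ring A has one sp³ carbon, so it is not fully conjugated — not aromatic (cycloheptatriene).
Ring B has four sp³ carbons, so it is not fully conjugated — not aromatic (cyclohexene).
Ring C is planar and fully conjugated; 2 ring double bonds (4 π electrons) plus a heteroatom lone pair (2) give 6 π electrons. Since 6 = 4n+2 (n=1), ring C is aromatic (pyrrole).
Ring D has one sp³ carbon, so it is not fully conjugated — not aromatic (cycloheptatriene).
Aromatic: C. Total: 1.

1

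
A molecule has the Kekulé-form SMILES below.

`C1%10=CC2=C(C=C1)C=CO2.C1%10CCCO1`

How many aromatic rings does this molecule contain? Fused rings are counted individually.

The SMILES encodes a six-membered carbon ring with three alternating C=C double bonds, fused to a five-membered ring containing one oxygen and two C=C double bonds; a five-membered saturated ring of four carbons and one oxygen.
The fused 6/5-membered bicyclic (with one oxygen) is a single π system with 9 sp² atoms and 10 π electrons from ring double bonds plus a heteroatom lone pair. 10 = 4(2)+2, so the system is aromatic and both rings count as aromatic (benzofuran).
The 5-membered ring with one oxygen has only sp³ atoms, so it is not fully conjugated — not aromatic (tetrahydrofuran).
2 of the 3 rings are aromatic. Total: 2.

2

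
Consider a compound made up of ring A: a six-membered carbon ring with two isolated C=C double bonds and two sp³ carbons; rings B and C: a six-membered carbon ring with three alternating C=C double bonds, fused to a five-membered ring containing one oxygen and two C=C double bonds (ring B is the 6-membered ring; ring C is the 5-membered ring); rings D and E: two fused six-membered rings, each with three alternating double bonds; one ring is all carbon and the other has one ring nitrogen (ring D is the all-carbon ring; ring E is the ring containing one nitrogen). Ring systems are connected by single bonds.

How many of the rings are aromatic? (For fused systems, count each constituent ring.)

Ring A has two sp³ carbons, so it is not fully conjugated — not aromatic (1,4-cyclohexadiene).
Rings B and C form a fused bicyclic system (with one oxygen) with 9 sp² atoms and 10 π electrons from ring double bonds plus a heteroatom lone pair. 10 = 4(2)+2, so the system is aromatic and both rings count as aromatic (benzofuran).
Rings D and E form a fused bicyclic system (with one nitrogen) with 10 sp² atoms and 10 π electrons from ring double bonds. 10 = 4(2)+2, so the system is aromatic and both rings count as aromatic (quinoline).
Aromatic: B, C, D, E. Total: 4.

4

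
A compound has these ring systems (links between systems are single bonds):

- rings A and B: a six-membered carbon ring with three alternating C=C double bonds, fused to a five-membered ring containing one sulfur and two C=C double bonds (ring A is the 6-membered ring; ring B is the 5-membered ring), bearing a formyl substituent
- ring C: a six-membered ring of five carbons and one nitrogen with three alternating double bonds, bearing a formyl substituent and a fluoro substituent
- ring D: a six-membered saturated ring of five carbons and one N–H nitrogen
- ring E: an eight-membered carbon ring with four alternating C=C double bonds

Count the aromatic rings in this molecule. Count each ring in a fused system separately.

3

Rings A and B form a fused bicyclic system (with one sulfur) with 9 sp² atoms and 10 π electrons from ring double bonds plus a heteroatom lone pair. 10 = 4(2)+2, so the system is aromatic and both rings count as aromatic (benzothiophene).
Ring C is planar and fully conjugated; 3 ring double bonds give 6 π electrons. Since 6 = 4n+2 (n=1), ring C is aromatic (pyridine).
Ring D has only sp³ atoms, so it is not fully conjugated — not aromatic (piperidine).
Ring E has only sp² ring atoms; a planar conformation would have a fully conjugated π system of 8 electrons. But 8 = 4(2), which is 4n not 4n+2, so ring E is not aromatic (cyclooctatetraene) — cyclooctatetraene distorts into a non-planar tub to avoid antiaromaticity.
Aromatic: A, B, C. Total: 3.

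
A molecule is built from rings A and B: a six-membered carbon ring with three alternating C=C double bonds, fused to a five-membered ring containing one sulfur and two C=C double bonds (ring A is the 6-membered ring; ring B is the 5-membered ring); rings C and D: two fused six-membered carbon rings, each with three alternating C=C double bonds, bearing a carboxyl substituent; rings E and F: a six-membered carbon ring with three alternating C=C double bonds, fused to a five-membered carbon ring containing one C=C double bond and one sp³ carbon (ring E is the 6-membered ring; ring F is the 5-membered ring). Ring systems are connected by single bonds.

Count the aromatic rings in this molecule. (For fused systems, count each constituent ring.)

5

Rings A and B form a fused bicyclic system (with one sulfur) with 9 sp² atoms and 10 π electrons from ring double bonds plus a heteroatom lone pair. 10 = 4(2)+2, so the system is aromatic and both rings count as aromatic (benzothiophene).
Rings C and D form a fused bicyclic system with 10 sp² atoms and 10 π electrons from ring double bonds. 10 = 4(2)+2, so the system is aromatic and both rings count as aromatic (naphthalene).
Ring E is fully conjugated (every ring atom contributes a p orbital); 3 ring double bonds give 6 π electrons. That satisfies 4n+2 with n=1, so ring E is aromatic (benzene ring).
Ring F has one sp³ carbon, so it is not fully conjugated — not aromatic (cyclopentene ring).
Aromatic: A, B, C, D, E. Total: 5.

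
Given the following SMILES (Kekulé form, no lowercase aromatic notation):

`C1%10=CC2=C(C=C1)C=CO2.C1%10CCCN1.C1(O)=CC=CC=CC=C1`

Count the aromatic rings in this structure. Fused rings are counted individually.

2

The SMILES encodes a six-membered carbon ring with three alternating C=C double bonds, fused to a five-membered ring containing one oxygen and two C=C double bonds; a five-membered saturated ring of four carbons and one N–H nitrogen; an eight-membered carbon ring with four alternating C=C double bonds.
The fused 6/5-membered bicyclic (with one oxygen) is a single π system with 9 sp² atoms and 10 π electrons from ring double bonds plus a heteroatom lone pair. 10 = 4(2)+2, so the system is aromatic and both rings count as aromatic (benzofuran).
The 5-membered ring with one N–H has only sp³ atoms, so it is not fully conjugated — not aromatic (pyrrolidine).
The 8-membered ring has only sp² ring atoms; a planar conformation would have a fully conjugated π system of 8 electrons. But 8 = 4(2), which is 4n not 4n+2, so it is not aromatic (cyclooctatetraene) — cyclooctatetraene distorts into a non-planar tub to avoid antiaromaticity.
2 of the 4 rings are aromatic. Total: 2.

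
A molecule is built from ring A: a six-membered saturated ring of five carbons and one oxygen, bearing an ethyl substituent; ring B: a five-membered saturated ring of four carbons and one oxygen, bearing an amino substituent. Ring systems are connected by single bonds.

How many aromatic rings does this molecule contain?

Ring A has only sp³ atoms, so it is not fully conjugated — not aromatic (tetrahydropyran).
Ring B has only sp³ atoms, so it is not fully conjugated — not aromatic (tetrahydrofuran).
No ring is aromatic. Total: 0.

0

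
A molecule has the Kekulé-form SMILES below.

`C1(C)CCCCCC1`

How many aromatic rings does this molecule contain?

The SMILES encodes a seven-membered saturated carbon ring.
The 7-membered ring has only sp³ atoms, so it is not fully conjugated — not aromatic (cycloheptane).

0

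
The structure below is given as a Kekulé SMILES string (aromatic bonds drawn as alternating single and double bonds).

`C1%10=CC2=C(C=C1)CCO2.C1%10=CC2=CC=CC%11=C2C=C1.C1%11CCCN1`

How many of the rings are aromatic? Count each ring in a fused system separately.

The SMILES encodes a six-membered carbon ring with three alternating C=C double bonds, fused to a five-membered ring containing one oxygen and two sp³ carbons; two fused six-membered carbon rings, each with three alternating C=C double bonds; a five-membered saturated ring of four carbons and one N–H nitrogen.
The 6-membered ring has a continuous p-orbital overlap around the ring; 3 ring double bonds give 6 π electrons. That satisfies 4n+2 with n=1, so it is aromatic (benzene ring).
The 5-membered ring with one oxygen has two sp³ carbons, so it is not fully conjugated — not aromatic (oxolane ring).
The fused 6/6-membered bicyclic is a single π system with 10 sp² atoms and 10 π electrons from ring double bonds. 10 = 4(2)+2, so the system is aromatic and both rings count as aromatic (naphthalene).
The 5-membered ring with one N–H has only sp³ atoms, so it is not fully conjugated — not aromatic (pyrrolidine).
3 of the 5 rings are aromatic. Total: 3.

3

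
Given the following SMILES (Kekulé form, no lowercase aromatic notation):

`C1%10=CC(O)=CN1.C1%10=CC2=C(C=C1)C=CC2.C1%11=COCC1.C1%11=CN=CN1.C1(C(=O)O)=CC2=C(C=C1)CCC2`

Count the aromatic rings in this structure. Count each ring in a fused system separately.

The SMILES encodes a five-membered ring of four carbons and one nitrogen bearing a hydrogen, with two C=C double bonds; a six-membered carbon ring with three alternating C=C double bonds, fused to a five-membered carbon ring containing one C=C double bond and one sp³ carbon; a five-membered ring of four carbons and one oxygen, with one C=C double bond and two sp³ carbons; a five-membered ring with nitrogens at positions 1 and 3 (one bearing H, one in a C=N bond) and two double bonds; a six-membered carbon ring with three alternating C=C double bonds, fused to a saturated five-membered carbon ring.
The 5-membered ring with one N–H is planar and fully conjugated; 2 ring double bonds (4 π electrons) plus a heteroatom lone pair (2) give 6 π electrons. Since 6 = 4n+2 (n=1), it is aromatic (pyrrole).
The 6-membered ring is fully conjugated (every ring atom contributes a p orbital); 3 ring double bonds give 6 π electrons. 6 = 4(1)+2, so it is aromatic (benzene ring).
The 5-membered ring has one sp³ carbon, so it is not fully conjugated — not aromatic (cyclopentene ring).
The 5-membered ring with one oxygen has two sp³ carbons, so it is not fully conjugated — not aromatic (2,3-dihydrofuran).
The 5-membered ring with two nitrogens (one N–H, one =N–) is fully conjugated (every ring atom contributes a p orbital); 2 ring double bonds (4 π electrons) plus a heteroatom lone pair (2) give 6 π electrons. 6 = 4(1)+2, so it is aromatic (imidazole).
The second 6-membered ring is planar and fully conjugated; 3 ring double bonds give 6 π electrons. Since 6 = 4n+2 (n=1), it is aromatic (benzene ring).
The second 5-membered ring has three sp³ carbons, so it is not fully conjugated — not aromatic (cyclopentane ring).
4 of the 7 rings are aromatic. Total: 4.

4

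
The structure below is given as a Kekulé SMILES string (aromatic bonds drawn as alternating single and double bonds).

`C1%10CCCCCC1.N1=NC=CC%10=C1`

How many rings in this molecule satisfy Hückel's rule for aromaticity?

The SMILES encodes a seven-membered saturated carbon ring; a six-membered ring with two adjacent nitrogens and three alternating double bonds.
The 7-membered ring has only sp³ atoms, so it is not fully conjugated — not aromatic (cycloheptane).
The 6-membered ring with two nitrogens (1,2) has a continuous p-orbital overlap around the ring; 3 ring double bonds give 6 π electrons. Since 6 = 4n+2 (n=1), it is aromatic (pyridazine).
1 of the 2 rings is aromatic. Total: 1.

1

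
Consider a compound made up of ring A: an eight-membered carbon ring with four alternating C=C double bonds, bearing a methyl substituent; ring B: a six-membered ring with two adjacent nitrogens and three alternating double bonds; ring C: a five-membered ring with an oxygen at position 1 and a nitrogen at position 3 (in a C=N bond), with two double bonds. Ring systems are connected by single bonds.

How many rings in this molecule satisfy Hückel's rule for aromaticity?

2

Ring A has only sp² ring atoms; a planar conformation would have a fully conjugated π system of 8 electrons. But 8 = 4(2), which is 4n not 4n+2, so ring A is not aromatic (cyclooctatetraene) — cyclooctatetraene distorts into a non-planar tub to avoid antiaromaticity.
Ring B has a continuous p-orbital overlap around the ring; 3 ring double bonds give 6 π electrons. That satisfies 4n+2 with n=1, so ring B is aromatic (pyridazine).
Ring C has a continuous p-orbital overlap around the ring; 2 ring double bonds (4 π electrons) plus a heteroatom lone pair (2) give 6 π electrons. Since 6 = 4n+2 (n=1), ring C is aromatic (oxazole).
Aromatic: B, C. Total: 2.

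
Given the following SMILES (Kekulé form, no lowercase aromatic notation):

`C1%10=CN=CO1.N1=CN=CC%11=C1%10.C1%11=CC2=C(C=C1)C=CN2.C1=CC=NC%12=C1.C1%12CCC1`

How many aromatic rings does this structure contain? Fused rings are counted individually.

The SMILES encodes a five-membered ring with an oxygen at position 1 and a nitrogen at position 3 (in a C=N bond), with two double bonds; a six-membered ring with nitrogens at positions 1 and 3 and three alternating double bonds; a six-membered carbon ring with three alternating C=C double bonds, fused to a five-membered ring containing one N–H nitrogen and two C=C double bonds; a six-membered ring of five carbons and one nitrogen with three alternating double bonds; a four-membered saturated carbon ring.
The 5-membered ring with one oxygen and one =N– is fully conjugated (every ring atom contributes a p orbital); 2 ring double bonds (4 π electrons) plus a heteroatom lone pair (2) give 6 π electrons. That satisfies 4n+2 with n=1, so it is aromatic (oxazole).
The 6-membered ring with two nitrogens (1,3) has a continuous p-orbital overlap around the ring; 3 ring double bonds give 6 π electrons. That satisfies 4n+2 with n=1, so it is aromatic (pyrimidine).
The fused 6/5-membered bicyclic (with one N–H) is a single π system with 9 sp² atoms and 10 π electrons from ring double bonds plus a heteroatom lone pair. 10 = 4(2)+2, so the system is aromatic and both rings count as aromatic (indole).
The 6-membered ring with one nitrogen is planar and fully conjugated; 3 ring double bonds give 6 π electrons. Since 6 = 4n+2 (n=1), it is aromatic (pyridine).
The 4-membered ring has only sp³ atoms, so it is not fully conjugated — not aromatic (cyclobutane).
5 of the 6 rings are aromatic. Total: 5.

5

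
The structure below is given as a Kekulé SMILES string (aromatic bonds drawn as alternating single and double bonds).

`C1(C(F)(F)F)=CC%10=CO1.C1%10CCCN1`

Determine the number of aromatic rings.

1

The SMILES encodes a five-membered ring of four carbons and one oxygen, with two C=C double bonds; a five-membered saturated ring of four carbons and one N–H nitrogen.
The 5-membered ring with one oxygen is planar and fully conjugated; 2 ring double bonds (4 π electrons) plus a heteroatom lone pair (2) give 6 π electrons. That satisfies 4n+2 with n=1, so it is aromatic (furan).
The 5-membered ring with one N–H has only sp³ atoms, so it is not fully conjugated — not aromatic (pyrrolidine).
1 of the 2 rings is aromatic. Total: 1.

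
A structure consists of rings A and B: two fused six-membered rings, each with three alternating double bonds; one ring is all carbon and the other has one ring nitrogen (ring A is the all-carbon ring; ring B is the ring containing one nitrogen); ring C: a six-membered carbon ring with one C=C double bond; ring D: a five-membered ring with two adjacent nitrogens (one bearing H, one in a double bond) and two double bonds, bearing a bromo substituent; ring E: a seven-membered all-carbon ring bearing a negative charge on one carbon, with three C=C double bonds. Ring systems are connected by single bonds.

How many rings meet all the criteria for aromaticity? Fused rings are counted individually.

Rings A and B form a fused bicyclic system (with one nitrogen) with 10 sp² atoms and 10 π electrons from ring double bonds. 10 = 4(2)+2, so the system is aromatic and both rings count as aromatic (quinoline).
Ring C has four sp³ carbons, so it is not fully conjugated — not aromatic (cyclohexene).
Ring D is fully conjugated (every ring atom contributes a p orbital); 2 ring double bonds (4 π electrons) plus a heteroatom lone pair (2) give 6 π electrons. That satisfies 4n+2 with n=1, so ring D is aromatic (pyrazole).
Ring E has only sp² ring atoms; a planar conformation would have a fully conjugated π system of 8 electrons. But 8 = 4(2), which is 4n not 4n+2, so ring E is not aromatic (cycloheptatrienyl anion).
Aromatic: A, B, D. Total: 3.

3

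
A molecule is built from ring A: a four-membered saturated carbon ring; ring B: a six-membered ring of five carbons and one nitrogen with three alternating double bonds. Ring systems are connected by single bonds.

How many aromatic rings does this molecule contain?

1

Ring A has only sp³ atoms, so it is not fully conjugated — not aromatic (cyclobutane).
Ring B is fully conjugated (every ring atom contributes a p orbital); 3 ring double bonds give 6 π electrons. That satisfies 4n+2 with n=1, so ring B is aromatic (pyridine).
Aromatic: B. Total: 1.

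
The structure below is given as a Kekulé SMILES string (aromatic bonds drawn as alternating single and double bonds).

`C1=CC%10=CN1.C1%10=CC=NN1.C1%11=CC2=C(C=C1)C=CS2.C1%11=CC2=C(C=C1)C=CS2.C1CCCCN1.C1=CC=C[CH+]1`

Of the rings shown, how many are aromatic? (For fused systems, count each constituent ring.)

6

The SMILES encodes a five-membered ring of four carbons and one nitrogen bearing a hydrogen, with two C=C double bonds; a five-membered ring with two adjacent nitrogens (one bearing H, one in a double bond) and two double bonds; a six-membered carbon ring with three alternating C=C double bonds, fused to a five-membered ring containing one sulfur and two C=C double bonds; a six-membered carbon ring with three alternating C=C double bonds, fused to a five-membered ring containing one sulfur and two C=C double bonds; a six-membered saturated ring of five carbons and one N–H nitrogen; a five-membered all-carbon ring bearing a positive charge on one carbon, with two C=C double bonds.
The 5-membered ring with one N–H has a continuous p-orbital overlap around the ring; 2 ring double bonds (4 π electrons) plus a heteroatom lone pair (2) give 6 π electrons. 6 = 4(1)+2, so it is aromatic (pyrrole).
The 5-membered ring with two adjacent nitrogens (one N–H, one =N–) is fully conjugated (every ring atom contributes a p orbital); 2 ring double bonds (4 π electrons) plus a heteroatom lone pair (2) give 6 π electrons. Since 6 = 4n+2 (n=1), it is aromatic (pyrazole).
The fused 6/5-membered bicyclic (with one sulfur) is a single π system with 9 sp² atoms and 10 π electrons from ring double bonds plus a heteroatom lone pair. 10 = 4(2)+2, so the system is aromatic and both rings count as aromatic (benzothiophene).
The fused 6/5-membered bicyclic (with one sulfur) is a single π system with 9 sp² atoms and 10 π electrons from ring double bonds plus a heteroatom lone pair. 10 = 4(2)+2, so the system is aromatic and both rings count as aromatic (benzothiophene).
The 6-membered ring with one N–H has only sp³ atoms, so it is not fully conjugated — not aromatic (piperidine).
The 5-membered ring has only sp² ring atoms; a planar conformation would have a fully conjugated π system of 4 electrons. But 4 = 4(1), which is 4n not 4n+2, so it is not aromatic (cyclopentadienyl cation).
6 of the 8 rings are aromatic. Total: 6.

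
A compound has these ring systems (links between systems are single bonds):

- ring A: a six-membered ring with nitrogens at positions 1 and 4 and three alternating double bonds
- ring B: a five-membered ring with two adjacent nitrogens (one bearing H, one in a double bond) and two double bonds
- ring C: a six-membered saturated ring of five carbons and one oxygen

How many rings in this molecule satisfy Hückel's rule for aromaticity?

2

Ring A has a continuous p-orbital overlap around the ring; 3 ring double bonds give 6 π electrons. Since 6 = 4n+2 (n=1), ring A is aromatic (pyrazine).
Ring B has a continuous p-orbital overlap around the ring; 2 ring double bonds (4 π electrons) plus a heteroatom lone pair (2) give 6 π electrons. Since 6 = 4n+2 (n=1), ring B is aromatic (pyrazole).
Ring C has only sp³ atoms, so it is not fully conjugated — not aromatic (tetrahydropyran).
Aromatic: A, B. Total: 2.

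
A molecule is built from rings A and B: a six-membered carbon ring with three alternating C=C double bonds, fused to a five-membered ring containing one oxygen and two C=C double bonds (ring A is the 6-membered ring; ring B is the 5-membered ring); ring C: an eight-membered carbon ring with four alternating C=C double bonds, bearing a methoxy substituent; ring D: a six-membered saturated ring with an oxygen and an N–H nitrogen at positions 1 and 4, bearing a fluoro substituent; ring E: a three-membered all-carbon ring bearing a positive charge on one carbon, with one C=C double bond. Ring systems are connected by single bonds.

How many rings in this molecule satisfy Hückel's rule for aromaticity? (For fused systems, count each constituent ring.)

Rings A and B form a fused bicyclic system (with one oxygen) with 9 sp² atoms and 10 π electrons from ring double bonds plus a heteroatom lone pair. 10 = 4(2)+2, so the system is aromatic and both rings count as aromatic (benzofuran).
Ring C has only sp² ring atoms; a planar conformation would have a fully conjugated π system of 8 electrons. But 8 = 4(2), which is 4n not 4n+2, so ring C is not aromatic (cyclooctatetraene) — cyclooctatetraene distorts into a non-planar tub to avoid antiaromaticity.
Ring D has only sp³ atoms, so it is not fully conjugated — not aromatic (morpholine).
Ring E is planar and fully conjugated; 1 ring double bond (2 π electrons) plus the carbocation's empty p orbital (0, but keeps the ring conjugated) give 2 π electrons. Since 2 = 4n+2 (n=0), ring E is aromatic (cyclopropenyl cation).
Aromatic: A, B, E. Total: 3.

3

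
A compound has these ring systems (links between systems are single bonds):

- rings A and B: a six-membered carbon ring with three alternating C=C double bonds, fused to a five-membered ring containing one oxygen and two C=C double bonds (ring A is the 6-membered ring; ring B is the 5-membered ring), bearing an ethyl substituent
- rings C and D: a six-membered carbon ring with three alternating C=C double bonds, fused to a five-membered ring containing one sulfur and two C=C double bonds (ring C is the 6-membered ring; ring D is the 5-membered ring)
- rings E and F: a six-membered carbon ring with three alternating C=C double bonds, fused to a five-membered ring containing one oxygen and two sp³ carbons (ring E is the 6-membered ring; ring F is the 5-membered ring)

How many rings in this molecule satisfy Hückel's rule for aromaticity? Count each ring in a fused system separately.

5

Rings A and B form a fused bicyclic system (with one oxygen) with 9 sp² atoms and 10 π electrons from ring double bonds plus a heteroatom lone pair. 10 = 4(2)+2, so the system is aromatic and both rings count as aromatic (benzofuran).
Rings C and D form a fused bicyclic system (with one sulfur) with 9 sp² atoms and 10 π electrons from ring double bonds plus a heteroatom lone pair. 10 = 4(2)+2, so the system is aromatic and both rings count as aromatic (benzothiophene).
Ring E is fully conjugated (every ring atom contributes a p orbital); 3 ring double bonds give 6 π electrons. Since 6 = 4n+2 (n=1), ring E is aromatic (benzene ring).
Ring F has two sp³ carbons, so it is not fully conjugated — not aromatic (oxolane ring).
Aromatic: A, B, C, D, E. Total: 5.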